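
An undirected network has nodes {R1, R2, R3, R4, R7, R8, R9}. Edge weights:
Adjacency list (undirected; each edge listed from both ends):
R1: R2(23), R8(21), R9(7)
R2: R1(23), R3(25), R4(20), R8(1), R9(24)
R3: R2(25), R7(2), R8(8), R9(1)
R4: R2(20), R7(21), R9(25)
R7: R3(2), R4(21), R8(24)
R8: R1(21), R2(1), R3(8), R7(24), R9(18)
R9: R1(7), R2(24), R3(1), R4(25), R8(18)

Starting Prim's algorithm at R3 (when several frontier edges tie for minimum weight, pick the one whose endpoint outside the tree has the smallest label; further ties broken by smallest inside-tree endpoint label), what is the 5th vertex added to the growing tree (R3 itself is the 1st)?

Grow the tree from R3 using Prim:
Step 1: frontier [R3–R9 1, R3–R7 2, R3–R8 8, R2–R3 25] → take R3–R9 (1); add R9.
Step 2: frontier [R3–R7 2, R3–R8 8, R2–R3 25, R1–R9 7, R8–R9 18, R2–R9 24, R4–R9 25] → take R3–R7 (2); add R7.
Step 3: frontier [R3–R8 8, R2–R3 25, R4–R7 21, R7–R8 24, R1–R9 7, R8–R9 18, R2–R9 24, R4–R9 25] → take R1–R9 (7); add R1.
Step 4: frontier [R1–R8 21, R1–R2 23, R3–R8 8, R2–R3 25, R4–R7 21, R7–R8 24, R8–R9 18, R2–R9 24, R4–R9 25] → take R3–R8 (8); add R8.
Step 5: frontier [R1–R2 23, R2–R3 25, R4–R7 21, R2–R8 1, R2–R9 24, R4–R9 25] → take R2–R8 (1); add R2.
Step 6: frontier [R2–R4 20, R4–R7 21, R4–R9 25] → take R2–R4 (20); add R4.
Vertex order: R3, R9, R7, R1, R8, R2, R4. The 5th vertex is R8.

R8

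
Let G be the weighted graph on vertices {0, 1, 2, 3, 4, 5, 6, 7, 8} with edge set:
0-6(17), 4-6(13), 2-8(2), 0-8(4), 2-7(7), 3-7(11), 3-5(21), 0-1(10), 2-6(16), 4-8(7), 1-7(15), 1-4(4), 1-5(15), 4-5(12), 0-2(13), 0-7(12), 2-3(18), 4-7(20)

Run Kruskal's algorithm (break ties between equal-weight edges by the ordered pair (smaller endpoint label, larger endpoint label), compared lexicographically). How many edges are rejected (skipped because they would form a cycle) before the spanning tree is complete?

Sort edges by weight, then run Kruskal:
2-8 (2): add — endpoints in different components.
0-8 (4): add — endpoints in different components.
1-4 (4): add — endpoints in different components.
2-7 (7): add — endpoints in different components.
4-8 (7): add — endpoints in different components.
0-1 (10): skip — 0 and 1 already connected.
3-7 (11): add — endpoints in different components.
0-7 (12): skip — 0 and 7 already connected.
4-5 (12): add — endpoints in different components.
0-2 (13): skip — 0 and 2 already connected.
4-6 (13): add — endpoints in different components.
Edges rejected before the tree was complete: 3.

3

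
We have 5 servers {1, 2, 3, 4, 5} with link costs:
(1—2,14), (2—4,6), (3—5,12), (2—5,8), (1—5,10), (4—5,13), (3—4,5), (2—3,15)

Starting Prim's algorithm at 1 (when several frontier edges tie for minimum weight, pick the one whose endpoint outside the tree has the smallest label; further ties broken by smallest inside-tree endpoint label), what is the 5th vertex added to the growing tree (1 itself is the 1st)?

Prim's algorithm from 1:
Step 1: frontier [1—5 10, 1—2 14] → take 1—5 (10); add 5.
Step 2: frontier [1—2 14, 2—5 8, 3—5 12, 4—5 13] → take 2—5 (8); add 2.
Step 3: frontier [2—4 6, 2—3 15, 3—5 12, 4—5 13] → take 2—4 (6); add 4.
Step 4: frontier [2—3 15, 3—4 5, 3—5 12] → take 3—4 (5); add 3.
Vertex order: 1, 5, 2, 4, 3. The 5th vertex is 3.

3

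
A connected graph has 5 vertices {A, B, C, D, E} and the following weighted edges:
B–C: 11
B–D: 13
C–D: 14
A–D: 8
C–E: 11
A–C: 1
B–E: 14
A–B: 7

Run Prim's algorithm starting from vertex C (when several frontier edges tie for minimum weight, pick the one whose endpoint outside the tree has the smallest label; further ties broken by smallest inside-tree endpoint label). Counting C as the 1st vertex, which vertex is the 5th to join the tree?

E

Grow the tree from C using Prim:
Step 1: frontier [A–C 1, B–C 11, C–E 11, C–D 14] → take A–C (1); add A.
Step 2: frontier [A–B 7, A–D 8, B–C 11, C–E 11, C–D 14] → take A–B (7); add B.
Step 3: frontier [A–D 8, B–D 13, B–E 14, C–E 11, C–D 14] → take A–D (8); add D.
Step 4: frontier [B–E 14, C–E 11] → take C–E (11); add E.
Vertex order: C, A, B, D, E. The 5th vertex is E.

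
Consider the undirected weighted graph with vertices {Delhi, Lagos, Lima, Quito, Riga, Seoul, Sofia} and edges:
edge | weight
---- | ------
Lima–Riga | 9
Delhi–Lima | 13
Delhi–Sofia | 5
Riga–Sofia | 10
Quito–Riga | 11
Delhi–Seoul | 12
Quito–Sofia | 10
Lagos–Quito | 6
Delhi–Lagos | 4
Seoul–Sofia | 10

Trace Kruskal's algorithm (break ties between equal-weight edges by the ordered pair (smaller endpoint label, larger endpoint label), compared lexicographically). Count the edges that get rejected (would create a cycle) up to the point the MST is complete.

Kruskal's algorithm — process edges by increasing weight (ties by edge label):
Delhi–Lagos (4): add. Components now {Delhi,Lagos} {Lima} {Sofia} {Seoul} {Riga} {Quito}
Delhi–Sofia (5): add. Components now {Delhi,Lagos,Sofia} {Lima} {Seoul} {Riga} {Quito}
Lagos–Quito (6): add. Components now {Delhi,Lagos,Quito,Sofia} {Lima} {Seoul} {Riga}
Lima–Riga (9): add. Components now {Delhi,Lagos,Quito,Sofia} {Lima,Riga} {Seoul}
Quito–Sofia (10): skip — Sofia and Quito already connected.
Riga–Sofia (10): add. Components now {Delhi,Lagos,Lima,Quito,Riga,Sofia} {Seoul}
Seoul–Sofia (10): add. Components now {Delhi,Lagos,Lima,Quito,Riga,Seoul,Sofia}
Edges rejected before the tree was complete: 1.

1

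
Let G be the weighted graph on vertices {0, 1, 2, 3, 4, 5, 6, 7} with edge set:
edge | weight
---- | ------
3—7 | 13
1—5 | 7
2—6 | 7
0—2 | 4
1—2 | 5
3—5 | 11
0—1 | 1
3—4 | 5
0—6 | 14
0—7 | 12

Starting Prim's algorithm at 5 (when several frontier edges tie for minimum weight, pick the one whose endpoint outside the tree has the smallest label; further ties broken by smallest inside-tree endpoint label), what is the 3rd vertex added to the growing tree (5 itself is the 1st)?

Grow the tree from 5 using Prim:
Step 1: frontier [1—5 7, 3—5 11] → take 1—5 (7); add 1.
Step 2: frontier [0—1 1, 1—2 5, 3—5 11] → take 0—1 (1); add 0.
Step 3: frontier [0—2 4, 0—7 12, 0—6 14, 1—2 5, 3—5 11] → take 0—2 (4); add 2.
Step 4: frontier [0—7 12, 0—6 14, 2—6 7, 3—5 11] → take 2—6 (7); add 6.
Step 5: frontier [0—7 12, 3—5 11] → take 3—5 (11); add 3.
Step 6: frontier [0—7 12, 3—4 5, 3—7 13] → take 3—4 (5); add 4.
Step 7: frontier [0—7 12, 3—7 13] → take 0—7 (12); add 7.
Vertex order: 5, 1, 0, 2, 6, 3, 4, 7. The 3rd vertex is 0.

0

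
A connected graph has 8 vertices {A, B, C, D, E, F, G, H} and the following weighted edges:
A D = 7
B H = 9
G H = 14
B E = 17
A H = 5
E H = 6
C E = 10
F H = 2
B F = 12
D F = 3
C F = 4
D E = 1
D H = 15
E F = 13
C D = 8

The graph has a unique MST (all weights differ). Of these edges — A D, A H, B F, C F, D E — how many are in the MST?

Kruskal: consider edges lightest-first.
D E (1): add — endpoints in different components.
F H (2): add — endpoints in different components.
D F (3): add — endpoints in different components.
C F (4): add — endpoints in different components.
A H (5): add — endpoints in different components.
E H (6): skip — E and H already connected.
A D (7): skip — A and D already connected.
C D (8): skip — C and D already connected.
B H (9): add — endpoints in different components.
C E (10): skip — C and E already connected.
B F (12): skip — B and F already connected.
E F (13): skip — E and F already connected.
G H (14): add — endpoints in different components.
MST edge set: {D E, F H, D F, C F, A H, B H, G H}.
Of the listed edges, {A H, C F, D E} are in the MST → 3.

3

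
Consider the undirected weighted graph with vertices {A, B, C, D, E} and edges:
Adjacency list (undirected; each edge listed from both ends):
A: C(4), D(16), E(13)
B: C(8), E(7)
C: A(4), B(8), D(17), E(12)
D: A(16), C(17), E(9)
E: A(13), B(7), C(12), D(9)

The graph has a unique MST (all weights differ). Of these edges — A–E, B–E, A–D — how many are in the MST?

1

Kruskal: consider edges lightest-first.
A–C (4): add — endpoints in different components.
B–E (7): add — endpoints in different components.
B–C (8): add — endpoints in different components.
D–E (9): add — endpoints in different components.
MST edge set: {A–C, B–E, B–C, D–E}.
Of the listed edges, {B–E} are in the MST → 1.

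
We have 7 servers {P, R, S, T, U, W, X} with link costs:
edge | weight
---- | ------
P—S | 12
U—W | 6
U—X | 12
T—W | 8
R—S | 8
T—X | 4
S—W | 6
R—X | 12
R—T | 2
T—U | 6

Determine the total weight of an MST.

36

Kruskal's algorithm — process edges by increasing weight (ties by edge label):
R—T (2): add. Components now {U} {W} {S} {R,T} {P} {X}
T—X (4): add. Components now {U} {W} {S} {R,T,X} {P}
S—W (6): add. Components now {U} {S,W} {R,T,X} {P}
T—U (6): add. Components now {R,T,U,X} {S,W} {P}
U—W (6): add. Components now {R,S,T,U,W,X} {P}
R—S (8): skip — S and R already connected.
T—W (8): skip — W and T already connected.
P—S (12): add. Components now {P,R,S,T,U,W,X}
MST edges: R—T, T—X, S—W, T—U, U—W, P—S; total weight 2+4+6+6+6+12 = 36.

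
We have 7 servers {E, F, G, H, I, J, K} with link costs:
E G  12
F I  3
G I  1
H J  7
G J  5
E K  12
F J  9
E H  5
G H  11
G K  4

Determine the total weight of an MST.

Prim's algorithm from J:
Step 1: cheapest edge leaving the tree is G J (5); add G.
Step 2: cheapest edge leaving the tree is G I (1); add I.
Step 3: cheapest edge leaving the tree is F I (3); add F.
Step 4: cheapest edge leaving the tree is G K (4); add K.
Step 5: cheapest edge leaving the tree is H J (7); add H.
Step 6: cheapest edge leaving the tree is E H (5); add E.
MST edges: G J, G I, F I, G K, H J, E H; total weight 5+1+3+4+7+5 = 25.

25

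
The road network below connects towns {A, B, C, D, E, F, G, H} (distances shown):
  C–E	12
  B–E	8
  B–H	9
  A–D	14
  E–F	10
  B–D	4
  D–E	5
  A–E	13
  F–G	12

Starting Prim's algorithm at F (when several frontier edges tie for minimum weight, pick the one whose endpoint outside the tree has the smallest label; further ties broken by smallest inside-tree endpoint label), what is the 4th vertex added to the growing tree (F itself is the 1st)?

B

Grow the tree from F using Prim:
Step 1: cheapest edge leaving the tree is E–F (10); add E.
Step 2: cheapest edge leaving the tree is D–E (5); add D.
Step 3: cheapest edge leaving the tree is B–D (4); add B.
Step 4: cheapest edge leaving the tree is B–H (9); add H.
Step 5: cheapest edge leaving the tree is C–E (12); add C.
Step 6: cheapest edge leaving the tree is F–G (12); add G.
Step 7: cheapest edge leaving the tree is A–E (13); add A.
Vertex order: F, E, D, B, H, C, G, A. The 4th vertex is B.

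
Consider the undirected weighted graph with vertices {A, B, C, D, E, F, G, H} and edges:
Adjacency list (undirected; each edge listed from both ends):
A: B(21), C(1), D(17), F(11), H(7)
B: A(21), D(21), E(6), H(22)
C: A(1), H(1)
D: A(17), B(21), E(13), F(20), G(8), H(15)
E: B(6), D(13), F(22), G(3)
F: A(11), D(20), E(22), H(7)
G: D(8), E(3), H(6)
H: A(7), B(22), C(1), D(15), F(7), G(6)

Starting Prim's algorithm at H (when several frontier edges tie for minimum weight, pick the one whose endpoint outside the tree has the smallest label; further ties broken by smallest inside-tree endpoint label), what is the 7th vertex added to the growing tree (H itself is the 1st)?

Prim's algorithm from H:
Step 1: cheapest edge leaving the tree is C-H (1); add C.
Step 2: cheapest edge leaving the tree is A-C (1); add A.
Step 3: cheapest edge leaving the tree is G-H (6); add G.
Step 4: cheapest edge leaving the tree is E-G (3); add E.
Step 5: cheapest edge leaving the tree is B-E (6); add B.
Step 6: cheapest edge leaving the tree is F-H (7); add F.
Step 7: cheapest edge leaving the tree is D-G (8); add D.
Vertex order: H, C, A, G, E, B, F, D. The 7th vertex is F.

F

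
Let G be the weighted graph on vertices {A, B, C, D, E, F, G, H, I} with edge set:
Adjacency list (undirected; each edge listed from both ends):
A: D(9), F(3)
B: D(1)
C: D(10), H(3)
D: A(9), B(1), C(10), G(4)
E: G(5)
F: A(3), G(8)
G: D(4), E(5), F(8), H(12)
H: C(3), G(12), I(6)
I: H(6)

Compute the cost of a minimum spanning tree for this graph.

40

Prim, starting at H.
Step 1: cheapest edge leaving the tree is C-H (3); add C.
Step 2: cheapest edge leaving the tree is H-I (6); add I.
Step 3: cheapest edge leaving the tree is C-D (10); add D.
Step 4: cheapest edge leaving the tree is B-D (1); add B.
Step 5: cheapest edge leaving the tree is D-G (4); add G.
Step 6: cheapest edge leaving the tree is E-G (5); add E.
Step 7: cheapest edge leaving the tree is F-G (8); add F.
Step 8: cheapest edge leaving the tree is A-F (3); add A.
MST edges: C-H, H-I, C-D, B-D, D-G, E-G, F-G, A-F; total weight 3+6+10+1+4+5+8+3 = 40.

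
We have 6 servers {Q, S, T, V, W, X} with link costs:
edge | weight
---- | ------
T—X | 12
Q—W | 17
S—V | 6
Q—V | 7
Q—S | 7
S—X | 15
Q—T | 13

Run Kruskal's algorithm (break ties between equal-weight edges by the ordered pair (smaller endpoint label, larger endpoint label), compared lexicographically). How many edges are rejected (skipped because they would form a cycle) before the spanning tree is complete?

Sort edges by weight, then run Kruskal:
S—V (6): add. Components now {S,V} {T} {Q} {X} {W}
Q—S (7): add. Components now {Q,S,V} {T} {X} {W}
Q—V (7): skip — V and Q already connected.
T—X (12): add. Components now {Q,S,V} {T,X} {W}
Q—T (13): add. Components now {Q,S,T,V,X} {W}
S—X (15): skip — S and X already connected.
Q—W (17): add. Components now {Q,S,T,V,W,X}
Edges rejected before the tree was complete: 2.

2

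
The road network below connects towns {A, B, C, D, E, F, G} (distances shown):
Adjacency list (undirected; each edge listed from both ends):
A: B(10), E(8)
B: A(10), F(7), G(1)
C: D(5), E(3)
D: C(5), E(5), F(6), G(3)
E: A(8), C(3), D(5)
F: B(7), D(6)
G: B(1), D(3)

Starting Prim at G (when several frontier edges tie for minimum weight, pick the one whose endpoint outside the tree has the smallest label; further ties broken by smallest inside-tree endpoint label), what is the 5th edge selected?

D-F

Grow the tree from G using Prim:
Step 1: frontier [B—G 1, D—G 3] → take B—G (1); add B.
Step 2: frontier [B—F 7, A—B 10, D—G 3] → take D—G (3); add D.
Step 3: frontier [B—F 7, A—B 10, C—D 5, D—E 5, D—F 6] → take C—D (5); add C.
Step 4: frontier [B—F 7, A—B 10, C—E 3, D—E 5, D—F 6] → take C—E (3); add E.
Step 5: frontier [B—F 7, A—B 10, D—F 6, A—E 8] → take D—F (6); add F.
Step 6: frontier [A—B 10, A—E 8] → take A—E (8); add A.
The 5th edge added is D—F.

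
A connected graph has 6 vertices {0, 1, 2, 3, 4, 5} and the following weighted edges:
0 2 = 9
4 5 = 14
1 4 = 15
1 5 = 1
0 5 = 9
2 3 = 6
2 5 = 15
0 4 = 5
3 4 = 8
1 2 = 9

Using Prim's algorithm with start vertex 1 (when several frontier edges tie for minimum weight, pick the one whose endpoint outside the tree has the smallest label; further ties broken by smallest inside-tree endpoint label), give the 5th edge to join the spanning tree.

Prim, starting at 1.
Step 1: cheapest edge leaving the tree is 1 5 (1); add 5.
Step 2: cheapest edge leaving the tree is 0 5 (9); add 0.
Step 3: cheapest edge leaving the tree is 0 4 (5); add 4.
Step 4: cheapest edge leaving the tree is 3 4 (8); add 3.
Step 5: cheapest edge leaving the tree is 2 3 (6); add 2.
The 5th edge added is 2 3.

2-3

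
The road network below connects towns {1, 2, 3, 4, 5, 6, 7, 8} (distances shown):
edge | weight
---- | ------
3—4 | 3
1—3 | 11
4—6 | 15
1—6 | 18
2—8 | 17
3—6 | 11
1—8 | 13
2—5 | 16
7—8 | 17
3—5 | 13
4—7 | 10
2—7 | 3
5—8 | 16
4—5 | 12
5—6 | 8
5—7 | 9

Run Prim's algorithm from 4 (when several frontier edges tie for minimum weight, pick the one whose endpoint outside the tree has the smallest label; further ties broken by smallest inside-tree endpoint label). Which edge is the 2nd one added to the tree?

4-7

Grow the tree from 4 using Prim:
Step 1: cheapest edge leaving the tree is 3—4 (3); add 3.
Step 2: cheapest edge leaving the tree is 4—7 (10); add 7.
Step 3: cheapest edge leaving the tree is 2—7 (3); add 2.
Step 4: cheapest edge leaving the tree is 5—7 (9); add 5.
Step 5: cheapest edge leaving the tree is 5—6 (8); add 6.
Step 6: cheapest edge leaving the tree is 1—3 (11); add 1.
Step 7: cheapest edge leaving the tree is 1—8 (13); add 8.
The 2nd edge added is 4—7.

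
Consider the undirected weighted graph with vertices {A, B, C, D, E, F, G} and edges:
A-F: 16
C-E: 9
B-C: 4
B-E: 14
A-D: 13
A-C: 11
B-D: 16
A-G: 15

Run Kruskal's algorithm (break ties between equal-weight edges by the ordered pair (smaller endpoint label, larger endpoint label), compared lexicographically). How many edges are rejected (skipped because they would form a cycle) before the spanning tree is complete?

Kruskal: consider edges lightest-first.
B-C (4): add — endpoints in different components.
C-E (9): add — endpoints in different components.
A-C (11): add — endpoints in different components.
A-D (13): add — endpoints in different components.
B-E (14): skip — B and E already connected.
A-G (15): add — endpoints in different components.
A-F (16): add — endpoints in different components.
Edges rejected before the tree was complete: 1.

1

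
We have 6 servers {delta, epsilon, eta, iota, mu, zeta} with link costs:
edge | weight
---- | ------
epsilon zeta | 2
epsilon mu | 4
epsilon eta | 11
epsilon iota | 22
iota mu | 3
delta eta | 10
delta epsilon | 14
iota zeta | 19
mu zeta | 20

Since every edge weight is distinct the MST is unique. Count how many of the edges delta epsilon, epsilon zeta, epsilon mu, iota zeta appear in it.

Sort edges by weight, then run Kruskal:
epsilon zeta (2): add — endpoints in different components.
iota mu (3): add — endpoints in different components.
epsilon mu (4): add — endpoints in different components.
delta eta (10): add — endpoints in different components.
epsilon eta (11): add — endpoints in different components.
MST edge set: {epsilon zeta, iota mu, epsilon mu, delta eta, epsilon eta}.
Of the listed edges, {epsilon zeta, epsilon mu} are in the MST → 2.

2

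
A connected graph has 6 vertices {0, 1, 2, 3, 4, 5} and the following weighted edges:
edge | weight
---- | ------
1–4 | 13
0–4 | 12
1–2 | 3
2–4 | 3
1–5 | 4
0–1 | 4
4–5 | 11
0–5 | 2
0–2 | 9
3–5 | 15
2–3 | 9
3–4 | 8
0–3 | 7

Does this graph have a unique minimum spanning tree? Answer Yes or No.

Sort edges by weight, then run Kruskal:
0–5 (2): add — endpoints in different components.
1–2 (3): add — endpoints in different components.
2–4 (3): add — endpoints in different components.
0–1 (4): add — endpoints in different components.
1–5 (4): skip — 1 and 5 already connected.
0–3 (7): add — endpoints in different components.
Non-tree edge 1–5 has weight 4, equal to the heaviest edge on its tree cycle — swapping gives another MST of the same weight. Not unique.

No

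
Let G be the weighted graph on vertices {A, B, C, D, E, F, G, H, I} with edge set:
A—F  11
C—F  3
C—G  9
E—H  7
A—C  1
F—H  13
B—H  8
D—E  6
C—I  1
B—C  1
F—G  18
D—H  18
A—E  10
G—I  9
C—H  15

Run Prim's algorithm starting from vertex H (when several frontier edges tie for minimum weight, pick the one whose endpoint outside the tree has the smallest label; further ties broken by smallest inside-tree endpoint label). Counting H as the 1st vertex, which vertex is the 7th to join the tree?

Grow the tree from H using Prim:
Step 1: cheapest edge leaving the tree is E—H (7); add E.
Step 2: cheapest edge leaving the tree is D—E (6); add D.
Step 3: cheapest edge leaving the tree is B—H (8); add B.
Step 4: cheapest edge leaving the tree is B—C (1); add C.
Step 5: cheapest edge leaving the tree is A—C (1); add A.
Step 6: cheapest edge leaving the tree is C—I (1); add I.
Step 7: cheapest edge leaving the tree is C—F (3); add F.
Step 8: cheapest edge leaving the tree is C—G (9); add G.
Vertex order: H, E, D, B, C, A, I, F, G. The 7th vertex is I.

I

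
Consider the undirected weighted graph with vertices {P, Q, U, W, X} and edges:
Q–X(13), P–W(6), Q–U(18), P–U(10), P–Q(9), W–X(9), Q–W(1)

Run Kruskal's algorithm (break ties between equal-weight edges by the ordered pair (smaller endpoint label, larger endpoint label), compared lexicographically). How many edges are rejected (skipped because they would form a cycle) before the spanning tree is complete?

Kruskal: consider edges lightest-first.
Q–W (1): add — endpoints in different components.
P–W (6): add — endpoints in different components.
P–Q (9): skip — P and Q already connected.
W–X (9): add — endpoints in different components.
P–U (10): add — endpoints in different components.
Edges rejected before the tree was complete: 1.

1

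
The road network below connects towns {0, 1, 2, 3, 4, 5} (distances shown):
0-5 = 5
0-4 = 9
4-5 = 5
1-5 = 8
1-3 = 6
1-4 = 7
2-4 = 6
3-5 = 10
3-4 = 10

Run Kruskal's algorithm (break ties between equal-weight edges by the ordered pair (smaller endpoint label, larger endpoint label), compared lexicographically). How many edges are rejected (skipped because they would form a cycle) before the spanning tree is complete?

Kruskal's algorithm — process edges by increasing weight (ties by edge label):
0-5 (5): add — endpoints in different components.
4-5 (5): add — endpoints in different components.
1-3 (6): add — endpoints in different components.
2-4 (6): add — endpoints in different components.
1-4 (7): add — endpoints in different components.
Edges rejected before the tree was complete: 0.

0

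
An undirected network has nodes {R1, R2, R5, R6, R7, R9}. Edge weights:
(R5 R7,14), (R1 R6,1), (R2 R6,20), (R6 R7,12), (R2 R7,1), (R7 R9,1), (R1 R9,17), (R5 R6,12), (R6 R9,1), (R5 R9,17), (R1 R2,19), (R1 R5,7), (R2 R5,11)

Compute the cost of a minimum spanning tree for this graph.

11

Kruskal's algorithm — process edges by increasing weight (ties by edge label):
R1 R6 (1): add — endpoints in different components.
R2 R7 (1): add — endpoints in different components.
R6 R9 (1): add — endpoints in different components.
R7 R9 (1): add — endpoints in different components.
R1 R5 (7): add — endpoints in different components.
MST edges: R1 R6, R2 R7, R6 R9, R7 R9, R1 R5; total weight 1+1+1+1+7 = 11.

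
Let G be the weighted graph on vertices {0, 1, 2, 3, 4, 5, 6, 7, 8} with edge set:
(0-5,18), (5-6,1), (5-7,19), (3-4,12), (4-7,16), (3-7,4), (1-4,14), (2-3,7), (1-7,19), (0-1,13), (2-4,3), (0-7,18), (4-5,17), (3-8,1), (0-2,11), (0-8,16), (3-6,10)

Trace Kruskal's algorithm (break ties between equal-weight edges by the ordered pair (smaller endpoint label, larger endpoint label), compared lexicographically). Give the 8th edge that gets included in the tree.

0-1

Kruskal's algorithm — process edges by increasing weight (ties by edge label):
3-8 (1): add — endpoints in different components.
5-6 (1): add — endpoints in different components.
2-4 (3): add — endpoints in different components.
3-7 (4): add — endpoints in different components.
2-3 (7): add — endpoints in different components.
3-6 (10): add — endpoints in different components.
0-2 (11): add — endpoints in different components.
3-4 (12): skip — 3 and 4 already connected.
0-1 (13): add — endpoints in different components.
The 8th edge added is 0-1.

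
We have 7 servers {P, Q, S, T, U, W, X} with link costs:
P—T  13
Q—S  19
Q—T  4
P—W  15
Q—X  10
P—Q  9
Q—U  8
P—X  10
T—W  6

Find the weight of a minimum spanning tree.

56

Sort edges by weight, then run Kruskal:
Q—T (4): add. Components now {S} {W} {Q,T} {U} {P} {X}
T—W (6): add. Components now {S} {Q,T,W} {U} {P} {X}
Q—U (8): add. Components now {S} {Q,T,U,W} {P} {X}
P—Q (9): add. Components now {S} {P,Q,T,U,W} {X}
P—X (10): add. Components now {S} {P,Q,T,U,W,X}
Q—X (10): skip — Q and X already connected.
P—T (13): skip — P and T already connected.
P—W (15): skip — W and P already connected.
Q—S (19): add. Components now {P,Q,S,T,U,W,X}
MST edges: Q—T, T—W, Q—U, P—Q, P—X, Q—S; total weight 4+6+8+9+10+19 = 56.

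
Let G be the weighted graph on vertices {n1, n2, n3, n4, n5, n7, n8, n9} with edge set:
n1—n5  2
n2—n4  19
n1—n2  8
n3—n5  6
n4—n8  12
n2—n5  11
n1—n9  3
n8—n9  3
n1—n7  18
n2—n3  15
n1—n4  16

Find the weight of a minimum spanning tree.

Prim's algorithm from n5:
Step 1: cheapest edge leaving the tree is n1—n5 (2); add n1.
Step 2: cheapest edge leaving the tree is n1—n9 (3); add n9.
Step 3: cheapest edge leaving the tree is n8—n9 (3); add n8.
Step 4: cheapest edge leaving the tree is n3—n5 (6); add n3.
Step 5: cheapest edge leaving the tree is n1—n2 (8); add n2.
Step 6: cheapest edge leaving the tree is n4—n8 (12); add n4.
Step 7: cheapest edge leaving the tree is n1—n7 (18); add n7.
MST edges: n1—n5, n1—n9, n8—n9, n3—n5, n1—n2, n4—n8, n1—n7; total weight 2+3+3+6+8+12+18 = 52.

52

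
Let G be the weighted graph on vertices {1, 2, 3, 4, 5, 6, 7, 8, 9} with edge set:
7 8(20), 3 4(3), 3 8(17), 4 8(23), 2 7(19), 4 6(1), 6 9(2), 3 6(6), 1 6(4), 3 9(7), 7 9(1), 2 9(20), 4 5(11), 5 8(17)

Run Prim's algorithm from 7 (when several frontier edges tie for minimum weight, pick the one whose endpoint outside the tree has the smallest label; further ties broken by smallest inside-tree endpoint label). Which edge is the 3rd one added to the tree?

4-6

Prim's algorithm from 7:
Step 1: frontier [7 9 1, 2 7 19, 7 8 20] → take 7 9 (1); add 9.
Step 2: frontier [2 7 19, 7 8 20, 6 9 2, 3 9 7, 2 9 20] → take 6 9 (2); add 6.
Step 3: frontier [4 6 1, 1 6 4, 3 6 6, 2 7 19, 7 8 20, 3 9 7, 2 9 20] → take 4 6 (1); add 4.
Step 4: frontier [3 4 3, 4 5 11, 4 8 23, 1 6 4, 3 6 6, 2 7 19, 7 8 20, 3 9 7, 2 9 20] → take 3 4 (3); add 3.
Step 5: frontier [3 8 17, 4 5 11, 4 8 23, 1 6 4, 2 7 19, 7 8 20, 2 9 20] → take 1 6 (4); add 1.
Step 6: frontier [3 8 17, 4 5 11, 4 8 23, 2 7 19, 7 8 20, 2 9 20] → take 4 5 (11); add 5.
Step 7: frontier [3 8 17, 4 8 23, 5 8 17, 2 7 19, 7 8 20, 2 9 20] → take 3 8 (17); add 8.
Step 8: frontier [2 7 19, 2 9 20] → take 2 7 (19); add 2.
The 3rd edge added is 4 6.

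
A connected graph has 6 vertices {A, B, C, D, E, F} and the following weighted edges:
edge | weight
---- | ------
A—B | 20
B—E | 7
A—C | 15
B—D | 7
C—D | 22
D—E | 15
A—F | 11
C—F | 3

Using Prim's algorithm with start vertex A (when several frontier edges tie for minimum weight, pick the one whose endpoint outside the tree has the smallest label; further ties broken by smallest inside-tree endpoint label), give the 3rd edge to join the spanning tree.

A-B

Prim's algorithm from A:
Step 1: cheapest edge leaving the tree is A—F (11); add F.
Step 2: cheapest edge leaving the tree is C—F (3); add C.
Step 3: cheapest edge leaving the tree is A—B (20); add B.
Step 4: cheapest edge leaving the tree is B—D (7); add D.
Step 5: cheapest edge leaving the tree is B—E (7); add E.
The 3rd edge added is A—B.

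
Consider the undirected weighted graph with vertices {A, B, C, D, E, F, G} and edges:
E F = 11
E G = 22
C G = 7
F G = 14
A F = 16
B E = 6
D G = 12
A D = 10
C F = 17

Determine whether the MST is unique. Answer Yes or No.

Yes

Kruskal: consider edges lightest-first.
B E (6): add — endpoints in different components.
C G (7): add — endpoints in different components.
A D (10): add — endpoints in different components.
E F (11): add — endpoints in different components.
D G (12): add — endpoints in different components.
F G (14): add — endpoints in different components.
Every non-tree edge has weight strictly greater than the heaviest edge on the tree path between its endpoints, so the MST is unique.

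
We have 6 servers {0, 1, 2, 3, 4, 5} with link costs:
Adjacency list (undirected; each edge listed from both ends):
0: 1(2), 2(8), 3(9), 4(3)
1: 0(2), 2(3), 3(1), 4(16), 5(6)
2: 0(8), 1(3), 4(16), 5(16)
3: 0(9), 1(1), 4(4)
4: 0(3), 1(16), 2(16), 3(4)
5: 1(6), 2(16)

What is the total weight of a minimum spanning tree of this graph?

15

Grow the tree from 4 using Prim:
Step 1: cheapest edge leaving the tree is 0 4 (3); add 0.
Step 2: cheapest edge leaving the tree is 0 1 (2); add 1.
Step 3: cheapest edge leaving the tree is 1 3 (1); add 3.
Step 4: cheapest edge leaving the tree is 1 2 (3); add 2.
Step 5: cheapest edge leaving the tree is 1 5 (6); add 5.
MST edges: 0 4, 0 1, 1 3, 1 2, 1 5; total weight 3+2+1+3+6 = 15.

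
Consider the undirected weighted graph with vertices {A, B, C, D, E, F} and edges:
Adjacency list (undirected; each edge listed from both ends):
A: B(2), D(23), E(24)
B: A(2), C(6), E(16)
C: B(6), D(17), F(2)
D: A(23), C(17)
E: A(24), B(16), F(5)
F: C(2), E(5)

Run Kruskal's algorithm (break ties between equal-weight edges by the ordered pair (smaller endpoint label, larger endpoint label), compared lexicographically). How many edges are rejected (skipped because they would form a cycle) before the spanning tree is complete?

1

Kruskal: consider edges lightest-first.
A B (2): add. Components now {A,B} {C} {D} {E} {F}
C F (2): add. Components now {A,B} {C,F} {D} {E}
E F (5): add. Components now {A,B} {C,E,F} {D}
B C (6): add. Components now {A,B,C,E,F} {D}
B E (16): skip — B and E already connected.
C D (17): add. Components now {A,B,C,D,E,F}
Edges rejected before the tree was complete: 1.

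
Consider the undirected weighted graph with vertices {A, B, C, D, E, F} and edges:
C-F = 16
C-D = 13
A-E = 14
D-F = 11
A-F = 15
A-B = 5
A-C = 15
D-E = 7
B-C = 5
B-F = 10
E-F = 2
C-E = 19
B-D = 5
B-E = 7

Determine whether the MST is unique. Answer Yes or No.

Kruskal's algorithm — process edges by increasing weight (ties by edge label):
E-F (2): add — endpoints in different components.
A-B (5): add — endpoints in different components.
B-C (5): add — endpoints in different components.
B-D (5): add — endpoints in different components.
B-E (7): add — endpoints in different components.
Non-tree edge D-E has weight 7, equal to the heaviest edge on its tree cycle — swapping gives another MST of the same weight. Not unique.

No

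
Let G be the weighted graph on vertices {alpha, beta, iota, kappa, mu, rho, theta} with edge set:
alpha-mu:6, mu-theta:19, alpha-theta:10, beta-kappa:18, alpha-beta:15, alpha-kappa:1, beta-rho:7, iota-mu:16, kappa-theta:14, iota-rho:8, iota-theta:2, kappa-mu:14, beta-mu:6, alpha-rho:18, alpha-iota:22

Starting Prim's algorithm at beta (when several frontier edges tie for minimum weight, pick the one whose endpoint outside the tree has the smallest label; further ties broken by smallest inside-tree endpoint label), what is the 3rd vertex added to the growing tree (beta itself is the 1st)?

Grow the tree from beta using Prim:
Step 1: cheapest edge leaving the tree is beta-mu (6); add mu.
Step 2: cheapest edge leaving the tree is alpha-mu (6); add alpha.
Step 3: cheapest edge leaving the tree is alpha-kappa (1); add kappa.
Step 4: cheapest edge leaving the tree is beta-rho (7); add rho.
Step 5: cheapest edge leaving the tree is iota-rho (8); add iota.
Step 6: cheapest edge leaving the tree is iota-theta (2); add theta.
Vertex order: beta, mu, alpha, kappa, rho, iota, theta. The 3rd vertex is alpha.

alpha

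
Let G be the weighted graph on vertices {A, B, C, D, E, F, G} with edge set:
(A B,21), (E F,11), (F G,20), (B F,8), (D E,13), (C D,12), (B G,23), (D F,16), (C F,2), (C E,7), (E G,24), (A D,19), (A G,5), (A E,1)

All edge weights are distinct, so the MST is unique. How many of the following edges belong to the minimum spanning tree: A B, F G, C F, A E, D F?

Kruskal: consider edges lightest-first.
A E (1): add — endpoints in different components.
C F (2): add — endpoints in different components.
A G (5): add — endpoints in different components.
C E (7): add — endpoints in different components.
B F (8): add — endpoints in different components.
E F (11): skip — E and F already connected.
C D (12): add — endpoints in different components.
MST edge set: {A E, C F, A G, C E, B F, C D}.
Of the listed edges, {C F, A E} are in the MST → 2.

2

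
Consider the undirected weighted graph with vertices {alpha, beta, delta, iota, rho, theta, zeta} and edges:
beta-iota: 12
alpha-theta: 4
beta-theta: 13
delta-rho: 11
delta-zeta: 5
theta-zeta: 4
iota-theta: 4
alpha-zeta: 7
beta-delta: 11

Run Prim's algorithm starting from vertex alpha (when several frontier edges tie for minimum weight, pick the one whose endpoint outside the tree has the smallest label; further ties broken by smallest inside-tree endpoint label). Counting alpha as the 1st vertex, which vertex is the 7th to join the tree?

Prim's algorithm from alpha:
Step 1: frontier [alpha-theta 4, alpha-zeta 7] → take alpha-theta (4); add theta.
Step 2: frontier [alpha-zeta 7, iota-theta 4, theta-zeta 4, beta-theta 13] → take iota-theta (4); add iota.
Step 3: frontier [alpha-zeta 7, beta-iota 12, theta-zeta 4, beta-theta 13] → take theta-zeta (4); add zeta.
Step 4: frontier [beta-iota 12, beta-theta 13, delta-zeta 5] → take delta-zeta (5); add delta.
Step 5: frontier [beta-delta 11, delta-rho 11, beta-iota 12, beta-theta 13] → take beta-delta (11); add beta.
Step 6: frontier [delta-rho 11] → take delta-rho (11); add rho.
Vertex order: alpha, theta, iota, zeta, delta, beta, rho. The 7th vertex is rho.

rho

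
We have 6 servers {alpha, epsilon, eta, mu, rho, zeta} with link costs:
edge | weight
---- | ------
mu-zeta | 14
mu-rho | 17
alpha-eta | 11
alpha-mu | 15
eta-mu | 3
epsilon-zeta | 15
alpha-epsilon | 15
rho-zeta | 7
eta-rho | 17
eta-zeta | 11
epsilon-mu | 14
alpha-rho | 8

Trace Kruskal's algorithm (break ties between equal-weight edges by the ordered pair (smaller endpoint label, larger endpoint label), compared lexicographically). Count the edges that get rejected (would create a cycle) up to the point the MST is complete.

Kruskal: consider edges lightest-first.
eta-mu (3): add. Components now {eta,mu} {alpha} {rho} {zeta} {epsilon}
rho-zeta (7): add. Components now {eta,mu} {alpha} {rho,zeta} {epsilon}
alpha-rho (8): add. Components now {eta,mu} {alpha,rho,zeta} {epsilon}
alpha-eta (11): add. Components now {alpha,eta,mu,rho,zeta} {epsilon}
eta-zeta (11): skip — eta and zeta already connected.
epsilon-mu (14): add. Components now {alpha,epsilon,eta,mu,rho,zeta}
Edges rejected before the tree was complete: 1.

1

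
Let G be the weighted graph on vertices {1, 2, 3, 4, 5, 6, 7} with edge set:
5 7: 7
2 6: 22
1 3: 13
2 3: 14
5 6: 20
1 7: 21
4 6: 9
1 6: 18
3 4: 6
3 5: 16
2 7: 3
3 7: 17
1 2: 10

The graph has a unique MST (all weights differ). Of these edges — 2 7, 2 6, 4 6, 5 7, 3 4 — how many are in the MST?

Sort edges by weight, then run Kruskal:
2 7 (3): add. Components now {1} {2,7} {3} {4} {5} {6}
3 4 (6): add. Components now {1} {2,7} {3,4} {5} {6}
5 7 (7): add. Components now {1} {2,5,7} {3,4} {6}
4 6 (9): add. Components now {1} {2,5,7} {3,4,6}
1 2 (10): add. Components now {1,2,5,7} {3,4,6}
1 3 (13): add. Components now {1,2,3,4,5,6,7}
MST edge set: {2 7, 3 4, 5 7, 4 6, 1 2, 1 3}.
Of the listed edges, {2 7, 4 6, 5 7, 3 4} are in the MST → 4.

4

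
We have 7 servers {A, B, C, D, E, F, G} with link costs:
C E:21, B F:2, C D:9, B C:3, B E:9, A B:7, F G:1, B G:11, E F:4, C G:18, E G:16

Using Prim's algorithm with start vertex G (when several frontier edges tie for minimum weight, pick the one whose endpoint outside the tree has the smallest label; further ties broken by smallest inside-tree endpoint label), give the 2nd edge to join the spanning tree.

Prim, starting at G.
Step 1: cheapest edge leaving the tree is F G (1); add F.
Step 2: cheapest edge leaving the tree is B F (2); add B.
Step 3: cheapest edge leaving the tree is B C (3); add C.
Step 4: cheapest edge leaving the tree is E F (4); add E.
Step 5: cheapest edge leaving the tree is A B (7); add A.
Step 6: cheapest edge leaving the tree is C D (9); add D.
The 2nd edge added is B F.

B-F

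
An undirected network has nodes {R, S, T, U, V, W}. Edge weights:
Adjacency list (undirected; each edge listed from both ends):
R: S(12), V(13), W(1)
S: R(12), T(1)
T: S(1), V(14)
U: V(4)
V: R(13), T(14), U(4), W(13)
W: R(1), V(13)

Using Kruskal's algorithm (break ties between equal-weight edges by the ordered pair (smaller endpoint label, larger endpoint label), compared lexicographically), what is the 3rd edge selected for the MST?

Kruskal: consider edges lightest-first.
R-W (1): add — endpoints in different components.
S-T (1): add — endpoints in different components.
U-V (4): add — endpoints in different components.
R-S (12): add — endpoints in different components.
R-V (13): add — endpoints in different components.
The 3rd edge added is U-V.

U-V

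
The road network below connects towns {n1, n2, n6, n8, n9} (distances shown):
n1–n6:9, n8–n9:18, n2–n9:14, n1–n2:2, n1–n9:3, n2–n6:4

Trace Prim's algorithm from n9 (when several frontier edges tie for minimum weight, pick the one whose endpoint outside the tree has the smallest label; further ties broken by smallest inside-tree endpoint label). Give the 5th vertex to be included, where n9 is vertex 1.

Prim, starting at n9.
Step 1: cheapest edge leaving the tree is n1–n9 (3); add n1.
Step 2: cheapest edge leaving the tree is n1–n2 (2); add n2.
Step 3: cheapest edge leaving the tree is n2–n6 (4); add n6.
Step 4: cheapest edge leaving the tree is n8–n9 (18); add n8.
Vertex order: n9, n1, n2, n6, n8. The 5th vertex is n8.

n8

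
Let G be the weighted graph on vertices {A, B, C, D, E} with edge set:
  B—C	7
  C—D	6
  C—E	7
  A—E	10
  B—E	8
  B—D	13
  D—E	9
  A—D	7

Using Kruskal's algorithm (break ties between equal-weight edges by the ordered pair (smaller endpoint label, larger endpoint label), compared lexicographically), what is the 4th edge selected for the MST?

C-E

Sort edges by weight, then run Kruskal:
C—D (6): add. Components now {A} {B} {C,D} {E}
A—D (7): add. Components now {A,C,D} {B} {E}
B—C (7): add. Components now {A,B,C,D} {E}
C—E (7): add. Components now {A,B,C,D,E}
The 4th edge added is C—E.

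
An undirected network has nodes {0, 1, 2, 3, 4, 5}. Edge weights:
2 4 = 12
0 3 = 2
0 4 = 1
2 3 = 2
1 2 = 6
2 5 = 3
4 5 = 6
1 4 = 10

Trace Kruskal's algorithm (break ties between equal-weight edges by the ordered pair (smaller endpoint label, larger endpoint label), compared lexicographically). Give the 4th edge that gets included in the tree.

Sort edges by weight, then run Kruskal:
0 4 (1): add — endpoints in different components.
0 3 (2): add — endpoints in different components.
2 3 (2): add — endpoints in different components.
2 5 (3): add — endpoints in different components.
1 2 (6): add — endpoints in different components.
The 4th edge added is 2 5.

2-5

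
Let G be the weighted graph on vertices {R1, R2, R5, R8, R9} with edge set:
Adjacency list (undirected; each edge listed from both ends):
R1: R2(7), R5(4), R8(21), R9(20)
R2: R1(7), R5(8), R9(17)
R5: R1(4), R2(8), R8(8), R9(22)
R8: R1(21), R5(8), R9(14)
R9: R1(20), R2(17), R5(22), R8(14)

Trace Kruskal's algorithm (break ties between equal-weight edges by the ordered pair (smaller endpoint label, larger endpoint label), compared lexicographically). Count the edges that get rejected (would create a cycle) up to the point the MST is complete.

Kruskal: consider edges lightest-first.
R1-R5 (4): add. Components now {R9} {R8} {R1,R5} {R2}
R1-R2 (7): add. Components now {R9} {R8} {R1,R2,R5}
R2-R5 (8): skip — R2 and R5 already connected.
R5-R8 (8): add. Components now {R9} {R1,R2,R5,R8}
R8-R9 (14): add. Components now {R1,R2,R5,R8,R9}
Edges rejected before the tree was complete: 1.

1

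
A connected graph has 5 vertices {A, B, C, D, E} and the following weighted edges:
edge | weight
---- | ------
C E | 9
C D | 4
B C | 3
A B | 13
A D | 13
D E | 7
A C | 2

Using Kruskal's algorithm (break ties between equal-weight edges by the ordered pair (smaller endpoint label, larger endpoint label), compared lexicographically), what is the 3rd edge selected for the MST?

C-D

Kruskal's algorithm — process edges by increasing weight (ties by edge label):
A C (2): add. Components now {A,C} {B} {D} {E}
B C (3): add. Components now {A,B,C} {D} {E}
C D (4): add. Components now {A,B,C,D} {E}
D E (7): add. Components now {A,B,C,D,E}
The 3rd edge added is C D.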